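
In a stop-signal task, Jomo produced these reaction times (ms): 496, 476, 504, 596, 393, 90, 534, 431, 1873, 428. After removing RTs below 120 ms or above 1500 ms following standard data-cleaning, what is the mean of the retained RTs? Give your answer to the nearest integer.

482 ms

Excluded: 90, 1873
Retained (n=8): Σ = 3858
Mean = 3858/8 = 482.2500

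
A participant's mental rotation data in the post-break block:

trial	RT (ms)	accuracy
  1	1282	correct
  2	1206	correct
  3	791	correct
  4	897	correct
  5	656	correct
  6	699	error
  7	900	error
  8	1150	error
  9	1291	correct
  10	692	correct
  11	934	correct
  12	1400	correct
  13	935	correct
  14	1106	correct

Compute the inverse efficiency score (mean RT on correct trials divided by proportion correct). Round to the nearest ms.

Correct trials (n=11): 1282, 1206, 791, 897, 656, 1291, 692, 934, 1400, 935, 1106
Mean correct RT = 11190/11 = 1017.2727 ms
Proportion correct = 11/14
IES = 1017.2727 / (11/14) = 1294.711 ms

1295 ms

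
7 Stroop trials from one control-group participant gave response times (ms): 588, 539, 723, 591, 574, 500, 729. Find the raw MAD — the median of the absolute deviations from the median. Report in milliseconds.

49 ms

Sorted: 500, 539, 574, 588, 591, 723, 729 → median = 588
|x − 588|: 0, 49, 135, 3, 14, 88, 141
Sorted deviations: 0, 3, 14, 49, 88, 135, 141 → MAD = 49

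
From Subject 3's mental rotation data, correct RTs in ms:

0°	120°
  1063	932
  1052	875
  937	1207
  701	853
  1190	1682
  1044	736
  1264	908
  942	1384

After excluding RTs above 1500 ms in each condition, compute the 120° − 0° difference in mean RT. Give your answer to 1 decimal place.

-39.1 ms

120°: exclude 1682
M(0°) = 8193/8 = 1024.125
M(120°) = 6895/7 = 985.000
Difference = 985.000 − 1024.125 = -39.125 ms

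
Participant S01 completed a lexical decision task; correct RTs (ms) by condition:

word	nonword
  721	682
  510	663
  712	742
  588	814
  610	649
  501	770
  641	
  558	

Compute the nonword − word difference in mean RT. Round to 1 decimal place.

M(word) = 4841/8 = 605.125
M(nonword) = 4320/6 = 720.000
Difference = 720.000 − 605.125 = 114.875 ms

114.9 ms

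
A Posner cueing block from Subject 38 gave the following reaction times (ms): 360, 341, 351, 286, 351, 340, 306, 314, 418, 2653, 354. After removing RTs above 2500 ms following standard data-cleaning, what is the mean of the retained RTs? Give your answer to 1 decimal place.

342.1 ms

Excluded: 2653
Retained (n=10): Σ = 3421
Mean = 3421/10 = 342.1000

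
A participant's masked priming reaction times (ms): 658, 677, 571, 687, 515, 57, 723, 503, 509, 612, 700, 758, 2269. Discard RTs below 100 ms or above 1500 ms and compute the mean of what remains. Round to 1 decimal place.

Excluded: 57, 2269
Retained (n=11): Σ = 6913
Mean = 6913/11 = 628.4545

628.5 ms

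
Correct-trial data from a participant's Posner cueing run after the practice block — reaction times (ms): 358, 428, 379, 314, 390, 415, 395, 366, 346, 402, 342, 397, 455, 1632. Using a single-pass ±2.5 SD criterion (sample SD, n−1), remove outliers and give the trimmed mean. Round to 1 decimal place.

n = 14, ΣRT = 6619, M = 472.786
Σ(x−M)² = 1464864.36; s = √(1464864.36/13) = 335.681
Cutoffs: 472.786 ± 2.5·335.681 → [-366.4, 1312.0]
Outside: 1632 → excluded.
Retained (n=13): Σ = 4987, mean = 4987/13 = 383.615

383.6 ms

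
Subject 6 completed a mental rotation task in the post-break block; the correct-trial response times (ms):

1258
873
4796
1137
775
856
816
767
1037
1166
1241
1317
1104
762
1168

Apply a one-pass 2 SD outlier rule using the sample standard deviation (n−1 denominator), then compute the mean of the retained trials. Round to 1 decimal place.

n = 15, ΣRT = 19073, M = 1271.533
Σ(x−M)² = 13847807.73; s = √(13847807.73/14) = 994.550
Cutoffs: 1271.533 ± 2·994.550 → [-717.6, 3260.6]
Outside: 4796 → excluded.
Retained (n=14): Σ = 14277, mean = 14277/14 = 1019.786

1019.8 ms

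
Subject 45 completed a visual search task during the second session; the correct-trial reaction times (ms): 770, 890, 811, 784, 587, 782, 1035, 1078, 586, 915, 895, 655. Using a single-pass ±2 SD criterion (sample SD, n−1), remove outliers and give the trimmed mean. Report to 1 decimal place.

815.7 ms

n = 12, ΣRT = 9788, M = 815.667
Σ(x−M)² = 273704.67; s = √(273704.67/11) = 157.741
Cutoffs: 815.667 ± 2·157.741 → [500.2, 1131.1]
No RTs fall outside the cutoffs; all 12 retained. Mean = 9788/12 = 815.667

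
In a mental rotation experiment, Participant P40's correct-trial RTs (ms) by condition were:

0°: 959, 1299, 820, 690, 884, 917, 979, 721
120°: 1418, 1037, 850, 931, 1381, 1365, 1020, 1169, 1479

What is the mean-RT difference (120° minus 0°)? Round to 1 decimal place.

M(0°) = 7269/8 = 908.625
M(120°) = 10650/9 = 1183.333
Difference = 1183.333 − 908.625 = 274.708 ms

274.7 ms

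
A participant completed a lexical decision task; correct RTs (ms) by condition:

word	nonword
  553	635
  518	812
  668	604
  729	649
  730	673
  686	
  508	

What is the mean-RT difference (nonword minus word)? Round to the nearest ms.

47 ms

M(word) = 4392/7 = 627.429
M(nonword) = 3373/5 = 674.600
Difference = 674.600 − 627.429 = 47.171 ms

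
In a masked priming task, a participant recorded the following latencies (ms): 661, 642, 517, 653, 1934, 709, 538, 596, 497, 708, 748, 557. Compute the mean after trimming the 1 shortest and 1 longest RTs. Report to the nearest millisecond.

Sorted: 497, 517, 538, 557, 596, 642, 653, 661, 708, 709, 748, 1934
Drop lowest 1 (497) and highest 1 (1934)
Remaining (n=10): Σ = 6329, mean = 6329/10 = 632.900

633 ms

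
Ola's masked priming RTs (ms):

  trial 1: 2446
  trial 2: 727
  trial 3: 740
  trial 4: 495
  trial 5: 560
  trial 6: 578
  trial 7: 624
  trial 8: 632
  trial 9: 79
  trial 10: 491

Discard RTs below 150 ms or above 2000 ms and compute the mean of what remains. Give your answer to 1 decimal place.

Excluded: 79, 2446
Retained (n=8): Σ = 4847
Mean = 4847/8 = 605.8750

605.9 ms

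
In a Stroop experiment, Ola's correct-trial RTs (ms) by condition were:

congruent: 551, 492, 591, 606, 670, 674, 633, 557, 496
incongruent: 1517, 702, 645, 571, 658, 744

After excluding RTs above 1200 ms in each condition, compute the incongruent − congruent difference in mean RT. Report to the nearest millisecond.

incongruent: exclude 1517
M(congruent) = 5270/9 = 585.556
M(incongruent) = 3320/5 = 664.000
Difference = 664.000 − 585.556 = 78.444 ms

78 ms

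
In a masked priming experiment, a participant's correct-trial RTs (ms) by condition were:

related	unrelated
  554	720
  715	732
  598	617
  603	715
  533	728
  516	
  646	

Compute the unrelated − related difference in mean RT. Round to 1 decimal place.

M(related) = 4165/7 = 595.000
M(unrelated) = 3512/5 = 702.400
Difference = 702.400 − 595.000 = 107.400 ms

107.4 ms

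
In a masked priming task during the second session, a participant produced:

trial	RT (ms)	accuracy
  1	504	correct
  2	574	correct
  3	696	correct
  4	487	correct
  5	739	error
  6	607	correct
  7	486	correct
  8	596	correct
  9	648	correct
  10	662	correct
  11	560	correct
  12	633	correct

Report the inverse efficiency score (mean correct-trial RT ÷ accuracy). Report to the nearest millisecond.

640 ms

Correct trials (n=11): 504, 574, 696, 487, 607, 486, 596, 648, 662, 560, 633
Mean correct RT = 6453/11 = 586.6364 ms
Proportion correct = 11/12
IES = 586.6364 / (11/12) = 639.967 ms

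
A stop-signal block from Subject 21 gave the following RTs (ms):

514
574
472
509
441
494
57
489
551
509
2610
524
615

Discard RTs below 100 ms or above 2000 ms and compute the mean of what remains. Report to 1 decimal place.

517.5 ms

Excluded: 57, 2610
Retained (n=11): Σ = 5692
Mean = 5692/11 = 517.4545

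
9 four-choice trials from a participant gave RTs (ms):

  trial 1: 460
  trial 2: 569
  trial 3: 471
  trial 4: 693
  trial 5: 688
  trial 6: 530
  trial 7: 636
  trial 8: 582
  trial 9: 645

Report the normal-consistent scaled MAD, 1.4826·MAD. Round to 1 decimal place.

Sorted: 460, 471, 530, 569, 582, 636, 645, 688, 693 → median = 582
|x − 582| sorted: 0, 13, 52, 54, 63, 106, 111, 111, 122 → MAD = 63
Robust SD ≈ 1.4826 × 63 = 93.404

93.4 ms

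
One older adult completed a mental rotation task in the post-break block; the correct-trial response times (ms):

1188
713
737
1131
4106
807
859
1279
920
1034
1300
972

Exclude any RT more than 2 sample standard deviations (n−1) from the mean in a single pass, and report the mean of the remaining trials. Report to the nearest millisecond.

n = 12, ΣRT = 15046, M = 1253.833
Σ(x−M)² = 9311413.67; s = √(9311413.67/11) = 920.050
Cutoffs: 1253.833 ± 2·920.050 → [-586.3, 3093.9]
Outside: 4106 → excluded.
Retained (n=11): Σ = 10940, mean = 10940/11 = 994.545

995 ms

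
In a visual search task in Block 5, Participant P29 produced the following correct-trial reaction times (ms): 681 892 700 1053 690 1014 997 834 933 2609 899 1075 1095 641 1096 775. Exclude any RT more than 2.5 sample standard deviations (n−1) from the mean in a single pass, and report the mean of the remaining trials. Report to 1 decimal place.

n = 16, ΣRT = 15984, M = 999.000
Σ(x−M)² = 3137022.00; s = √(3137022.00/15) = 457.313
Cutoffs: 999.000 ± 2.5·457.313 → [-144.3, 2142.3]
Outside: 2609 → excluded.
Retained (n=15): Σ = 13375, mean = 13375/15 = 891.667

891.7 ms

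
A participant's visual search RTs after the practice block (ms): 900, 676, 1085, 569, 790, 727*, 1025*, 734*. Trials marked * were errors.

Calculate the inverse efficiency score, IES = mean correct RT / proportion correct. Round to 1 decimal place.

1286.4 ms

Correct trials (n=5): 900, 676, 1085, 569, 790
Mean correct RT = 4020/5 = 804.0000 ms
Proportion correct = 5/8
IES = 804.0000 / (5/8) = 1286.400 ms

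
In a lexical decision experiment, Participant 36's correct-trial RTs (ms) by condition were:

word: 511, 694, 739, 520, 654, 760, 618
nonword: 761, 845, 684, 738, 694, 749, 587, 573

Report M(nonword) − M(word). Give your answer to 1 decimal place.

61.6 ms

M(word) = 4496/7 = 642.286
M(nonword) = 5631/8 = 703.875
Difference = 703.875 − 642.286 = 61.589 ms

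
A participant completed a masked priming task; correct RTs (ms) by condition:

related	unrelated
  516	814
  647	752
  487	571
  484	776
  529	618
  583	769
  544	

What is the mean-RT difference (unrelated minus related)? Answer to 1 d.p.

175.2 ms

M(related) = 3790/7 = 541.429
M(unrelated) = 4300/6 = 716.667
Difference = 716.667 − 541.429 = 175.238 ms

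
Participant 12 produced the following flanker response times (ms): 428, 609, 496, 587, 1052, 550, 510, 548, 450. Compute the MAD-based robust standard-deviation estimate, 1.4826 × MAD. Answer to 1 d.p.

77.1 ms

Sorted: 428, 450, 496, 510, 548, 550, 587, 609, 1052 → median = 548
|x − 548| sorted: 0, 2, 38, 39, 52, 61, 98, 120, 504 → MAD = 52
Robust SD ≈ 1.4826 × 52 = 77.095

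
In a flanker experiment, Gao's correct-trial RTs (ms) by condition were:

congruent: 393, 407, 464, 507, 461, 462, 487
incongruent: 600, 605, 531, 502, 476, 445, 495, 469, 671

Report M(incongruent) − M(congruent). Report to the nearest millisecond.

78 ms

M(congruent) = 3181/7 = 454.429
M(incongruent) = 4794/9 = 532.667
Difference = 532.667 − 454.429 = 78.238 ms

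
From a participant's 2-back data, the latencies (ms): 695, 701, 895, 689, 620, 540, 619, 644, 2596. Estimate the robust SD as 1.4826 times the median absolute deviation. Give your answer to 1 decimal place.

102.3 ms

Sorted: 540, 619, 620, 644, 689, 695, 701, 895, 2596 → median = 689
|x − 689| sorted: 0, 6, 12, 45, 69, 70, 149, 206, 1907 → MAD = 69
Robust SD ≈ 1.4826 × 69 = 102.299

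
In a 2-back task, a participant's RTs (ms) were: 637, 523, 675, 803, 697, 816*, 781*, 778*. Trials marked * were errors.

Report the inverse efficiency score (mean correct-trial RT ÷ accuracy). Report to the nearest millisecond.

Correct trials (n=5): 637, 523, 675, 803, 697
Mean correct RT = 3335/5 = 667.0000 ms
Proportion correct = 5/8
IES = 667.0000 / (5/8) = 1067.200 ms

1067 ms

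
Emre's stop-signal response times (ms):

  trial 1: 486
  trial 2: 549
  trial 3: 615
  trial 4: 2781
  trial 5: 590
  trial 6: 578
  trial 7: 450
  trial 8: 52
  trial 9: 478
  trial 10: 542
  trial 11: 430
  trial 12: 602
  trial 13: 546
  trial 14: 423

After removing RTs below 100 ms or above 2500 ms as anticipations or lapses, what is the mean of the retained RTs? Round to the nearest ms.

Excluded: 52, 2781
Retained (n=12): Σ = 6289
Mean = 6289/12 = 524.0833

524 ms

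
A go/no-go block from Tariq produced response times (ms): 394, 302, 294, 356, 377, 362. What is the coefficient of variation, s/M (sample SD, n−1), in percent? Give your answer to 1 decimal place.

n = 6, Σ = 2085, M = 347.5000
Σ(x−M)² = 8247.500; s = √(8247.500/5) = 40.6140
CV = 40.6140 / 347.5000 = 0.11687 = 11.687%

11.7%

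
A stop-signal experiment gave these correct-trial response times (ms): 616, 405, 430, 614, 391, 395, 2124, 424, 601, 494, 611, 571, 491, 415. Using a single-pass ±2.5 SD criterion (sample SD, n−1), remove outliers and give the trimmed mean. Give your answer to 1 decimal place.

496.8 ms

n = 14, ΣRT = 8582, M = 613.000
Σ(x−M)² = 2562574.00; s = √(2562574.00/13) = 443.983
Cutoffs: 613.000 ± 2.5·443.983 → [-497.0, 1723.0]
Outside: 2124 → excluded.
Retained (n=13): Σ = 6458, mean = 6458/13 = 496.769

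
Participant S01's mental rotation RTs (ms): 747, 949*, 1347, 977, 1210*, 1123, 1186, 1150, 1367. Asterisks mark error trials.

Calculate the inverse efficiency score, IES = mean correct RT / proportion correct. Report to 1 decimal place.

1450.5 ms

Correct trials (n=7): 747, 1347, 977, 1123, 1186, 1150, 1367
Mean correct RT = 7897/7 = 1128.1429 ms
Proportion correct = 7/9
IES = 1128.1429 / (7/9) = 1450.469 ms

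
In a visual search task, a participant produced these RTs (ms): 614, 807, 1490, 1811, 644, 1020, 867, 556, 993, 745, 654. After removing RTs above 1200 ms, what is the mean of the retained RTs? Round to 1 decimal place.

Excluded: 1490, 1811
Retained (n=9): Σ = 6900
Mean = 6900/9 = 766.6667

766.7 ms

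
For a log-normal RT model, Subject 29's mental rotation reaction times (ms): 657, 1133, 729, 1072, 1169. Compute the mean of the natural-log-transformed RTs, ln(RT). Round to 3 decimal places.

6.831

ln(RT): 6.4877, 7.0326, 6.5917, 6.9773, 7.0639
Σ ln(RT) = 34.1532
Mean = 34.1532/5 = 6.83063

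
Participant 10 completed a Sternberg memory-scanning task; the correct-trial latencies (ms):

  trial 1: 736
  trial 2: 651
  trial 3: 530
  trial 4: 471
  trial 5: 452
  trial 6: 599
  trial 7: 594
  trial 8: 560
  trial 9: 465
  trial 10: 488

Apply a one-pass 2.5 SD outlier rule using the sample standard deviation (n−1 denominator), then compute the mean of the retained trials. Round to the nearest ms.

555 ms

n = 10, ΣRT = 5546, M = 554.600
Σ(x−M)² = 76336.40; s = √(76336.40/9) = 92.097
Cutoffs: 554.600 ± 2.5·92.097 → [324.4, 784.8]
No RTs fall outside the cutoffs; all 10 retained. Mean = 5546/10 = 554.600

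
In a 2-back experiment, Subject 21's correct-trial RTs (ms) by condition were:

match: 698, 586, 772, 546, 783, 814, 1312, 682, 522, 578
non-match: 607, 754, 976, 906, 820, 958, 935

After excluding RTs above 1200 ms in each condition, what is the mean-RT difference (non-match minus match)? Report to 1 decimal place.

186.3 ms

match: exclude 1312
M(match) = 5981/9 = 664.556
M(non-match) = 5956/7 = 850.857
Difference = 850.857 − 664.556 = 186.302 ms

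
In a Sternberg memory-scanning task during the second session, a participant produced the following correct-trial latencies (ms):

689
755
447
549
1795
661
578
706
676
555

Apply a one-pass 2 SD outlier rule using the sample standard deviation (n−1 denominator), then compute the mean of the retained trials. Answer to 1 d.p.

n = 10, ΣRT = 7411, M = 741.100
Σ(x−M)² = 1310130.90; s = √(1310130.90/9) = 381.536
Cutoffs: 741.100 ± 2·381.536 → [-22.0, 1504.2]
Outside: 1795 → excluded.
Retained (n=9): Σ = 5616, mean = 5616/9 = 624.000

624.0 ms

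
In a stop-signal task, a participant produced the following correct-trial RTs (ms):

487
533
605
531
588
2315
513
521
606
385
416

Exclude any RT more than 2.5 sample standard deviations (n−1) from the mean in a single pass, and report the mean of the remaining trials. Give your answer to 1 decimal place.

518.5 ms

n = 11, ΣRT = 7500, M = 681.818
Σ(x−M)² = 2983703.64; s = √(2983703.64/10) = 546.233
Cutoffs: 681.818 ± 2.5·546.233 → [-683.8, 2047.4]
Outside: 2315 → excluded.
Retained (n=10): Σ = 5185, mean = 5185/10 = 518.500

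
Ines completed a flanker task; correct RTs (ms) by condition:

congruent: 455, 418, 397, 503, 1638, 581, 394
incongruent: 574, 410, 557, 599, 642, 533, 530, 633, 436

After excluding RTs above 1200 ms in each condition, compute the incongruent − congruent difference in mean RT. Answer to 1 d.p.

88.0 ms

congruent: exclude 1638
M(congruent) = 2748/6 = 458.000
M(incongruent) = 4914/9 = 546.000
Difference = 546.000 − 458.000 = 88.000 ms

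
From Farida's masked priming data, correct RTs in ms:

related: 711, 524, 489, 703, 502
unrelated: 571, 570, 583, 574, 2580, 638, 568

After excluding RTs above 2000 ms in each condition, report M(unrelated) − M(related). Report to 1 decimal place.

unrelated: exclude 2580
M(related) = 2929/5 = 585.800
M(unrelated) = 3504/6 = 584.000
Difference = 584.000 − 585.800 = -1.800 ms

-1.8 ms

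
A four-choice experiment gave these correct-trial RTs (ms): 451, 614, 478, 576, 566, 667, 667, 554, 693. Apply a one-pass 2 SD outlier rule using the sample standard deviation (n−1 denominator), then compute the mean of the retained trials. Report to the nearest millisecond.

585 ms

n = 9, ΣRT = 5266, M = 585.111
Σ(x−M)² = 56760.89; s = √(56760.89/8) = 84.232
Cutoffs: 585.111 ± 2·84.232 → [416.6, 753.6]
No RTs fall outside the cutoffs; all 9 retained. Mean = 5266/9 = 585.111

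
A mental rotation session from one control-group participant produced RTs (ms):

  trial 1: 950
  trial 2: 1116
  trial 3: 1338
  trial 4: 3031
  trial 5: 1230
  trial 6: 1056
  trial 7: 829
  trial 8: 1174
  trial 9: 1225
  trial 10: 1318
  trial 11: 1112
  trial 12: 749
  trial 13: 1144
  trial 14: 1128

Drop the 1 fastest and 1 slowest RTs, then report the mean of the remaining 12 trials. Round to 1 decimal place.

Sorted: 749, 829, 950, 1056, 1112, 1116, 1128, 1144, 1174, 1225, 1230, 1318, 1338, 3031
Drop lowest 1 (749) and highest 1 (3031)
Remaining (n=12): Σ = 13620, mean = 13620/12 = 1135.000

1135.0 ms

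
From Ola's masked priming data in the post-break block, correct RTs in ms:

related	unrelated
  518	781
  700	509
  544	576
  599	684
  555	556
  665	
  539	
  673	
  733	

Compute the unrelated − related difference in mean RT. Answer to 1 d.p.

M(related) = 5526/9 = 614.000
M(unrelated) = 3106/5 = 621.200
Difference = 621.200 − 614.000 = 7.200 ms

7.2 ms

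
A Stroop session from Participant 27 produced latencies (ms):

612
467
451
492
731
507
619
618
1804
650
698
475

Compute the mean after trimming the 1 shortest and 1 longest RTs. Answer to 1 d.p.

586.9 ms

Sorted: 451, 467, 475, 492, 507, 612, 618, 619, 650, 698, 731, 1804
Drop lowest 1 (451) and highest 1 (1804)
Remaining (n=10): Σ = 5869, mean = 5869/10 = 586.900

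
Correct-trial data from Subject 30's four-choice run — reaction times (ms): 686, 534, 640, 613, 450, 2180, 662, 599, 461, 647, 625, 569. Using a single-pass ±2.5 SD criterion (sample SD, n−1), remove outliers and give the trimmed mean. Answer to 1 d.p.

589.6 ms

n = 12, ΣRT = 8666, M = 722.167
Σ(x−M)² = 2380285.67; s = √(2380285.67/11) = 465.177
Cutoffs: 722.167 ± 2.5·465.177 → [-440.8, 1885.1]
Outside: 2180 → excluded.
Retained (n=11): Σ = 6486, mean = 6486/11 = 589.636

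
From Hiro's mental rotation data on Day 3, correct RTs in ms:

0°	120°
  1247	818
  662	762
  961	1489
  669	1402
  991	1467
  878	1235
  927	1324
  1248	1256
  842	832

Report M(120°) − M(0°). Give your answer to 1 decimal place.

M(0°) = 8425/9 = 936.111
M(120°) = 10585/9 = 1176.111
Difference = 1176.111 − 936.111 = 240.000 ms

240.0 ms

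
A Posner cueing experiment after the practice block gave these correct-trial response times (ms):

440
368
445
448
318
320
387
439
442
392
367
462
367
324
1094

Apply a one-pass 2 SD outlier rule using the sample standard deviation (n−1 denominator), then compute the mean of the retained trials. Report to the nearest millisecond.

394 ms

n = 15, ΣRT = 6613, M = 440.867
Σ(x−M)² = 491977.73; s = √(491977.73/14) = 187.460
Cutoffs: 440.867 ± 2·187.460 → [65.9, 815.8]
Outside: 1094 → excluded.
Retained (n=14): Σ = 5519, mean = 5519/14 = 394.214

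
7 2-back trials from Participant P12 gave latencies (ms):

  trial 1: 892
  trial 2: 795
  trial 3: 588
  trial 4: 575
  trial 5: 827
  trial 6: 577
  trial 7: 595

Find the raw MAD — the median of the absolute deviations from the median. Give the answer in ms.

Sorted: 575, 577, 588, 595, 795, 827, 892 → median = 595
|x − 595|: 297, 200, 7, 20, 232, 18, 0
Sorted deviations: 0, 7, 18, 20, 200, 232, 297 → MAD = 20

20 ms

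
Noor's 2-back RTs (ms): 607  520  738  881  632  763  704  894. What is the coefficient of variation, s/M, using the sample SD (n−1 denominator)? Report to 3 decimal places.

0.182

n = 8, Σ = 5739, M = 717.3750
Σ(x−M)² = 119083.875; s = √(119083.875/7) = 130.4300
CV = 130.4300 / 717.3750 = 0.18182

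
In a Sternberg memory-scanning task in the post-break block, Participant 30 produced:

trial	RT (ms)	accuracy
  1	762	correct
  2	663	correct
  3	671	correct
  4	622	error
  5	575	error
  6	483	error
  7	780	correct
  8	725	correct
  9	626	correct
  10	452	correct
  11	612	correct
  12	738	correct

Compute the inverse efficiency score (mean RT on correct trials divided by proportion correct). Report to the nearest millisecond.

Correct trials (n=9): 762, 663, 671, 780, 725, 626, 452, 612, 738
Mean correct RT = 6029/9 = 669.8889 ms
Proportion correct = 9/12
IES = 669.8889 / (9/12) = 893.185 ms

893 ms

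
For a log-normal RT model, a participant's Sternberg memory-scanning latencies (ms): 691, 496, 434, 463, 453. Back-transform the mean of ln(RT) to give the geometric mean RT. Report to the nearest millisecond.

500 ms

ln(RT): 6.5381, 6.2066, 6.0730, 6.1377, 6.1159
Mean ln(RT) = 31.0714/5 = 6.21428
Geometric mean = exp(6.21428) = 499.83 ms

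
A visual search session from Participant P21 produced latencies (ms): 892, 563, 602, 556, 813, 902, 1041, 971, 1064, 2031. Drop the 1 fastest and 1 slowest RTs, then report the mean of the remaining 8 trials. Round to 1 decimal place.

Sorted: 556, 563, 602, 813, 892, 902, 971, 1041, 1064, 2031
Drop lowest 1 (556) and highest 1 (2031)
Remaining (n=8): Σ = 6848, mean = 6848/8 = 856.000

856.0 ms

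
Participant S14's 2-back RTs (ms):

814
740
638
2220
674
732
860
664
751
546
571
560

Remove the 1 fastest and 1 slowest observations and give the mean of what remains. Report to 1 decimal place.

Sorted: 546, 560, 571, 638, 664, 674, 732, 740, 751, 814, 860, 2220
Drop lowest 1 (546) and highest 1 (2220)
Remaining (n=10): Σ = 7004, mean = 7004/10 = 700.400

700.4 ms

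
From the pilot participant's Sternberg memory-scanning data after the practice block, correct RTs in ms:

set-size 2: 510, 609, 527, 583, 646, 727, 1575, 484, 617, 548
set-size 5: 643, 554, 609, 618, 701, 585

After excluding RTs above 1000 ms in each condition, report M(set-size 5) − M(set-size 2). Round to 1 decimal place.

set-size 2: exclude 1575
M(set-size 2) = 5251/9 = 583.444
M(set-size 5) = 3710/6 = 618.333
Difference = 618.333 − 583.444 = 34.889 ms

34.9 ms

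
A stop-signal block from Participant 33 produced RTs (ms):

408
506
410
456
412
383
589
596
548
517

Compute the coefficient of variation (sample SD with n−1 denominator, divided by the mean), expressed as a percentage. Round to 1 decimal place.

16.4%

n = 10, Σ = 4825, M = 482.5000
Σ(x−M)² = 56636.500; s = √(56636.500/9) = 79.3281
CV = 79.3281 / 482.5000 = 0.16441 = 16.441%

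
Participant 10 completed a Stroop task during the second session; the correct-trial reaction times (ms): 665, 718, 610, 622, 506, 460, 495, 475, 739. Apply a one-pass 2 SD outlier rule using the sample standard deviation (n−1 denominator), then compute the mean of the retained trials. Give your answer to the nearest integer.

588 ms

n = 9, ΣRT = 5290, M = 587.778
Σ(x−M)² = 91795.56; s = √(91795.56/8) = 107.119
Cutoffs: 587.778 ± 2·107.119 → [373.5, 802.0]
No RTs fall outside the cutoffs; all 9 retained. Mean = 5290/9 = 587.778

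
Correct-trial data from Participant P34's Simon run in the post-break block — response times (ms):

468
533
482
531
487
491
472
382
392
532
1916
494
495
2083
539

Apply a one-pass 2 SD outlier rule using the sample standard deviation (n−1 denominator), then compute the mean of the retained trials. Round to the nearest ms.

484 ms

n = 15, ΣRT = 10297, M = 686.467
Σ(x−M)² = 4022023.73; s = √(4022023.73/14) = 535.992
Cutoffs: 686.467 ± 2·535.992 → [-385.5, 1758.5]
Outside: 1916, 2083 → excluded.
Retained (n=13): Σ = 6298, mean = 6298/13 = 484.462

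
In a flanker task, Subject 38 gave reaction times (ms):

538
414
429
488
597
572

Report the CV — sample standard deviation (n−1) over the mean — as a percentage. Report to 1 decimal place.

14.9%

n = 6, Σ = 3038, M = 506.3333
Σ(x−M)² = 28377.333; s = √(28377.333/5) = 75.3357
CV = 75.3357 / 506.3333 = 0.14879 = 14.879%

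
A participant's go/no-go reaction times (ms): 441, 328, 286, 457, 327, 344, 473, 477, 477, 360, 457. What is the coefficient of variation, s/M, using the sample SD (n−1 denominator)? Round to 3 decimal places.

n = 11, Σ = 4427, M = 402.4545
Σ(x−M)² = 53544.727; s = √(53544.727/10) = 73.1743
CV = 73.1743 / 402.4545 = 0.18182

0.182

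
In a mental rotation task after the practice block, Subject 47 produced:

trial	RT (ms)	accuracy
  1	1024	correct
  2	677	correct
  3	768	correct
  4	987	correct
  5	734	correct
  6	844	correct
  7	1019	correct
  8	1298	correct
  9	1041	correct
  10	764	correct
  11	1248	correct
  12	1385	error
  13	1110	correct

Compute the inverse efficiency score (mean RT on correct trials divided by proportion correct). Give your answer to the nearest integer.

Correct trials (n=12): 1024, 677, 768, 987, 734, 844, 1019, 1298, 1041, 764, 1248, 1110
Mean correct RT = 11514/12 = 959.5000 ms
Proportion correct = 12/13
IES = 959.5000 / (12/13) = 1039.458 ms

1039 ms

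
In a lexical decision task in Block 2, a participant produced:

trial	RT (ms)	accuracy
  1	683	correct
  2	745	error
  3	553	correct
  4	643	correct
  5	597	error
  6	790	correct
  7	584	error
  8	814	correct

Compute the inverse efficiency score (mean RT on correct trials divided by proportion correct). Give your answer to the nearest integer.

1115 ms

Correct trials (n=5): 683, 553, 643, 790, 814
Mean correct RT = 3483/5 = 696.6000 ms
Proportion correct = 5/8
IES = 696.6000 / (5/8) = 1114.560 ms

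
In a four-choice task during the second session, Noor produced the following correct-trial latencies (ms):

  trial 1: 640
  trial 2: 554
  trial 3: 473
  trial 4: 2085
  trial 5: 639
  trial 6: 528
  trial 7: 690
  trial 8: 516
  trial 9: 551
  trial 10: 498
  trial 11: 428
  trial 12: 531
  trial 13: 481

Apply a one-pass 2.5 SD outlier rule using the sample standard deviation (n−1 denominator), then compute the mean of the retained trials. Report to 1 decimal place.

544.1 ms

n = 13, ΣRT = 8614, M = 662.615
Σ(x−M)² = 2257273.08; s = √(2257273.08/12) = 433.712
Cutoffs: 662.615 ± 2.5·433.712 → [-421.7, 1746.9]
Outside: 2085 → excluded.
Retained (n=12): Σ = 6529, mean = 6529/12 = 544.083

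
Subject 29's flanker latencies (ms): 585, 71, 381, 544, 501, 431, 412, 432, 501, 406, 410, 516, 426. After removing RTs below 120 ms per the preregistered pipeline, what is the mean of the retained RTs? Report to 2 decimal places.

Excluded: 71
Retained (n=12): Σ = 5545
Mean = 5545/12 = 462.0833

462.08 ms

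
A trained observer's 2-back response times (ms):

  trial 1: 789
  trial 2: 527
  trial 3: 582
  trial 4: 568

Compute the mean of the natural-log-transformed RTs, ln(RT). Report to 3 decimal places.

ln(RT): 6.6708, 6.2672, 6.3665, 6.3421
Σ ln(RT) = 25.6466
Mean = 25.6466/4 = 6.41164

6.412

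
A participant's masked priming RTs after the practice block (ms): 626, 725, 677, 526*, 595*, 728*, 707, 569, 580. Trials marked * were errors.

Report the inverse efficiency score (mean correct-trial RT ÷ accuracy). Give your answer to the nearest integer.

Correct trials (n=6): 626, 725, 677, 707, 569, 580
Mean correct RT = 3884/6 = 647.3333 ms
Proportion correct = 6/9
IES = 647.3333 / (6/9) = 971.000 ms

971 ms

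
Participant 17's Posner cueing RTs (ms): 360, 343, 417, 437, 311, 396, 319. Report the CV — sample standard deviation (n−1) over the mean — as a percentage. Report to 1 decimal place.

13.2%

n = 7, Σ = 2583, M = 369.0000
Σ(x−M)² = 14278.000; s = √(14278.000/6) = 48.7818
CV = 48.7818 / 369.0000 = 0.13220 = 13.220%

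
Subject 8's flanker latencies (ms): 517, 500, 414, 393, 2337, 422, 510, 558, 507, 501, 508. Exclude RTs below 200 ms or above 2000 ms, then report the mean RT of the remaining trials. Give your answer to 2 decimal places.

483.00 ms

Excluded: 2337
Retained (n=10): Σ = 4830
Mean = 4830/10 = 483.0000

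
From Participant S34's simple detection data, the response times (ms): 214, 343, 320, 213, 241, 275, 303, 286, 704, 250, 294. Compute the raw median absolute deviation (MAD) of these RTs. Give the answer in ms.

Sorted: 213, 214, 241, 250, 275, 286, 294, 303, 320, 343, 704 → median = 286
|x − 286|: 72, 57, 34, 73, 45, 11, 17, 0, 418, 36, 8
Sorted deviations: 0, 8, 11, 17, 34, 36, 45, 57, 72, 73, 418 → MAD = 36

36 ms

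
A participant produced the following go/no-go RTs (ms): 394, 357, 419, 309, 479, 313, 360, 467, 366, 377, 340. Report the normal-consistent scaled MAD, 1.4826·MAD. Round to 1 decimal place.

Sorted: 309, 313, 340, 357, 360, 366, 377, 394, 419, 467, 479 → median = 366
|x − 366| sorted: 0, 6, 9, 11, 26, 28, 53, 53, 57, 101, 113 → MAD = 28
Robust SD ≈ 1.4826 × 28 = 41.513

41.5 ms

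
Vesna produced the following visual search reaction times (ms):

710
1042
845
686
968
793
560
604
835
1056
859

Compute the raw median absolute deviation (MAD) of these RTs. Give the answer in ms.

Sorted: 560, 604, 686, 710, 793, 835, 845, 859, 968, 1042, 1056 → median = 835
|x − 835|: 125, 207, 10, 149, 133, 42, 275, 231, 0, 221, 24
Sorted deviations: 0, 10, 24, 42, 125, 133, 149, 207, 221, 231, 275 → MAD = 133

133 ms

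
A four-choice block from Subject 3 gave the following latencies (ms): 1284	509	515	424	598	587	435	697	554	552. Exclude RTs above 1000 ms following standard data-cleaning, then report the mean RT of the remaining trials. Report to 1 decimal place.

Excluded: 1284
Retained (n=9): Σ = 4871
Mean = 4871/9 = 541.2222

541.2 ms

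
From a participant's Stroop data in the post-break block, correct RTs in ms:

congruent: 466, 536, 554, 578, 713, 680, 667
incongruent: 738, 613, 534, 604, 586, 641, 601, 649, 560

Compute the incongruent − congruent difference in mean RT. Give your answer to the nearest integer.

15 ms

M(congruent) = 4194/7 = 599.143
M(incongruent) = 5526/9 = 614.000
Difference = 614.000 − 599.143 = 14.857 ms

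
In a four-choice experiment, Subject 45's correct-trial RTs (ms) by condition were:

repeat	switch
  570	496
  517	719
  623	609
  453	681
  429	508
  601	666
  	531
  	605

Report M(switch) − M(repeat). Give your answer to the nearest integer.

70 ms

M(repeat) = 3193/6 = 532.167
M(switch) = 4815/8 = 601.875
Difference = 601.875 − 532.167 = 69.708 ms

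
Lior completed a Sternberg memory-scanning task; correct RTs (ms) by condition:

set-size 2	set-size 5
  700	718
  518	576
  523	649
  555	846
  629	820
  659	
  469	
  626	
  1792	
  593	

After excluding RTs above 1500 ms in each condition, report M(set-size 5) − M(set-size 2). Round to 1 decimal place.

136.0 ms

set-size 2: exclude 1792
M(set-size 2) = 5272/9 = 585.778
M(set-size 5) = 3609/5 = 721.800
Difference = 721.800 − 585.778 = 136.022 ms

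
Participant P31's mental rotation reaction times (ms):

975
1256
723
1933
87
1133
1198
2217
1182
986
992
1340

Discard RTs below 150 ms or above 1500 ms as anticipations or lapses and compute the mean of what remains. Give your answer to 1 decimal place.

Excluded: 87, 1933, 2217
Retained (n=9): Σ = 9785
Mean = 9785/9 = 1087.2222

1087.2 ms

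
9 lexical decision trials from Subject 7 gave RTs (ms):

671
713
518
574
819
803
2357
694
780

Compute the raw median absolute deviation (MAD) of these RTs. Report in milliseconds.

90 ms

Sorted: 518, 574, 671, 694, 713, 780, 803, 819, 2357 → median = 713
|x − 713|: 42, 0, 195, 139, 106, 90, 1644, 19, 67
Sorted deviations: 0, 19, 42, 67, 90, 106, 139, 195, 1644 → MAD = 90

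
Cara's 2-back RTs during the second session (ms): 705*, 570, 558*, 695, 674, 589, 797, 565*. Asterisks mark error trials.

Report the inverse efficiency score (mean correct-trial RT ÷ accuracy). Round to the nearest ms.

1064 ms

Correct trials (n=5): 570, 695, 674, 589, 797
Mean correct RT = 3325/5 = 665.0000 ms
Proportion correct = 5/8
IES = 665.0000 / (5/8) = 1064.000 ms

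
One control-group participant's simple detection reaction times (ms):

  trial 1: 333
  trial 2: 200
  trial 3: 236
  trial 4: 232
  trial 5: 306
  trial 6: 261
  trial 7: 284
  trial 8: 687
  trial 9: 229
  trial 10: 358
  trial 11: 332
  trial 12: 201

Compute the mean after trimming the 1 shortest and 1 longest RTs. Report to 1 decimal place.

Sorted: 200, 201, 229, 232, 236, 261, 284, 306, 332, 333, 358, 687
Drop lowest 1 (200) and highest 1 (687)
Remaining (n=10): Σ = 2772, mean = 2772/10 = 277.200

277.2 ms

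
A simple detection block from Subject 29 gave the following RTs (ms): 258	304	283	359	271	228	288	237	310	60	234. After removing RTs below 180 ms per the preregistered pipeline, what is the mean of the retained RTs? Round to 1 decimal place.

277.2 ms

Excluded: 60
Retained (n=10): Σ = 2772
Mean = 2772/10 = 277.2000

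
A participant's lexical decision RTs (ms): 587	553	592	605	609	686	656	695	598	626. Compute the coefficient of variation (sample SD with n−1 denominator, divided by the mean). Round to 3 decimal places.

n = 10, Σ = 6207, M = 620.7000
Σ(x−M)² = 18500.100; s = √(18500.100/9) = 45.3384
CV = 45.3384 / 620.7000 = 0.07304

0.073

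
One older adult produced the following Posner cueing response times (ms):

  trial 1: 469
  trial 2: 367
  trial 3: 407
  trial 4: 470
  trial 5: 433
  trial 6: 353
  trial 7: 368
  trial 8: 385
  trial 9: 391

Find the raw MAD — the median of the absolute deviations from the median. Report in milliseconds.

24 ms

Sorted: 353, 367, 368, 385, 391, 407, 433, 469, 470 → median = 391
|x − 391|: 78, 24, 16, 79, 42, 38, 23, 6, 0
Sorted deviations: 0, 6, 16, 23, 24, 38, 42, 78, 79 → MAD = 24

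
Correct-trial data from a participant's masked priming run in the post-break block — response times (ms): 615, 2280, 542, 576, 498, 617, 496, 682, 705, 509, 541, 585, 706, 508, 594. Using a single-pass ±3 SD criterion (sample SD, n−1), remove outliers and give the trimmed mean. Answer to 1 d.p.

n = 15, ΣRT = 10454, M = 696.933
Σ(x−M)² = 2756604.93; s = √(2756604.93/14) = 443.735
Cutoffs: 696.933 ± 3·443.735 → [-634.3, 2028.1]
Outside: 2280 → excluded.
Retained (n=14): Σ = 8174, mean = 8174/14 = 583.857

583.9 ms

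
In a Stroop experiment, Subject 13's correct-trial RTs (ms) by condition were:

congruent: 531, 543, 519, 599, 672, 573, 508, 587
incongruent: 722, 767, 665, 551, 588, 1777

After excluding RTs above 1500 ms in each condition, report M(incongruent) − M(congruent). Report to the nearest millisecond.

92 ms

incongruent: exclude 1777
M(congruent) = 4532/8 = 566.500
M(incongruent) = 3293/5 = 658.600
Difference = 658.600 − 566.500 = 92.100 ms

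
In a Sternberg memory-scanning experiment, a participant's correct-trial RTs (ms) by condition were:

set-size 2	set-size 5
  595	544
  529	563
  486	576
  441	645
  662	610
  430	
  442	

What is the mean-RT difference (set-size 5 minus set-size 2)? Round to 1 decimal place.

75.5 ms

M(set-size 2) = 3585/7 = 512.143
M(set-size 5) = 2938/5 = 587.600
Difference = 587.600 − 512.143 = 75.457 ms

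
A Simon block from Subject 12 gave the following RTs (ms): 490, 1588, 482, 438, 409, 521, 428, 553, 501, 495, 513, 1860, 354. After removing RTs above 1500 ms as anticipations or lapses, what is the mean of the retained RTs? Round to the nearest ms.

471 ms

Excluded: 1588, 1860
Retained (n=11): Σ = 5184
Mean = 5184/11 = 471.2727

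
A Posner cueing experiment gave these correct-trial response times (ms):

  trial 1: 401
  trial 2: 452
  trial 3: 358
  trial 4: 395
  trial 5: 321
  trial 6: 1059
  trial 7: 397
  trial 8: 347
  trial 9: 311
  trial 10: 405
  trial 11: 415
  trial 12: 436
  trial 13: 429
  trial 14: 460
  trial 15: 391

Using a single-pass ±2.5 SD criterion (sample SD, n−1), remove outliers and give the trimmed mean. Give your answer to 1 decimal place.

394.1 ms

n = 15, ΣRT = 6577, M = 438.467
Σ(x−M)² = 439627.73; s = √(439627.73/14) = 177.206
Cutoffs: 438.467 ± 2.5·177.206 → [-4.5, 881.5]
Outside: 1059 → excluded.
Retained (n=14): Σ = 5518, mean = 5518/14 = 394.143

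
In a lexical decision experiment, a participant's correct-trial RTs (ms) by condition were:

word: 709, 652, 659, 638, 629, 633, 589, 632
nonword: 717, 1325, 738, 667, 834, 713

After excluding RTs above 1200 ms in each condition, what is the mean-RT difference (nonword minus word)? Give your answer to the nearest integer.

91 ms

nonword: exclude 1325
M(word) = 5141/8 = 642.625
M(nonword) = 3669/5 = 733.800
Difference = 733.800 − 642.625 = 91.175 ms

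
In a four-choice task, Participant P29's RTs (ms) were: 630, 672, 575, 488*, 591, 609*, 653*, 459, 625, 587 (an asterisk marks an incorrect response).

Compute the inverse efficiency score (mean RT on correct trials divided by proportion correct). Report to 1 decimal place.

Correct trials (n=7): 630, 672, 575, 591, 459, 625, 587
Mean correct RT = 4139/7 = 591.2857 ms
Proportion correct = 7/10
IES = 591.2857 / (7/10) = 844.694 ms

844.7 ms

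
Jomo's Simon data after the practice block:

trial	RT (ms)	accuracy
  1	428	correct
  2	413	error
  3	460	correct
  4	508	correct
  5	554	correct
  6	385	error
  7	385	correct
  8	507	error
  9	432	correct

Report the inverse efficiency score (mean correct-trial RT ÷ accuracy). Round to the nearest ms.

Correct trials (n=6): 428, 460, 508, 554, 385, 432
Mean correct RT = 2767/6 = 461.1667 ms
Proportion correct = 6/9
IES = 461.1667 / (6/9) = 691.750 ms

692 ms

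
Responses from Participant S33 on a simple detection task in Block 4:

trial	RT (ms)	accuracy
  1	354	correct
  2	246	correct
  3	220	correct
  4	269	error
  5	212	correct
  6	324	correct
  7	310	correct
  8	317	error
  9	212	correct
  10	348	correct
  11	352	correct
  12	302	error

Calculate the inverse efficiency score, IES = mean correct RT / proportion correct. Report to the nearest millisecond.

Correct trials (n=9): 354, 246, 220, 212, 324, 310, 212, 348, 352
Mean correct RT = 2578/9 = 286.4444 ms
Proportion correct = 9/12
IES = 286.4444 / (9/12) = 381.926 ms

382 ms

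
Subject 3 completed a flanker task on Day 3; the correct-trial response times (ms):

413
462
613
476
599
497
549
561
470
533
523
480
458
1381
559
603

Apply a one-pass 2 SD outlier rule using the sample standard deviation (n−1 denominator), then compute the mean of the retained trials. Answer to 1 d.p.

519.7 ms

n = 16, ΣRT = 9177, M = 573.562
Σ(x−M)² = 746639.94; s = √(746639.94/15) = 223.105
Cutoffs: 573.562 ± 2·223.105 → [127.4, 1019.8]
Outside: 1381 → excluded.
Retained (n=15): Σ = 7796, mean = 7796/15 = 519.733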